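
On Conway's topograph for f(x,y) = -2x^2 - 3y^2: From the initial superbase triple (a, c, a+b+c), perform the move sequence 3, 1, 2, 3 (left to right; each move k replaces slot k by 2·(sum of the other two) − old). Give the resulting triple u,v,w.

start (-2,-3,-5) = (f(1,0),f(0,1),f(1,1))
replace slot 3: 2·((-2)+(-3)) − (-5) = -5 → (-2,-3,-5)
replace slot 1: 2·((-3)+(-5)) − (-2) = -14 → (-14,-3,-5)
replace slot 2: 2·((-14)+(-5)) − (-3) = -35 → (-14,-35,-5)
replace slot 3: 2·((-14)+(-35)) − (-5) = -93 → (-14,-35,-93)

-14,-35,-93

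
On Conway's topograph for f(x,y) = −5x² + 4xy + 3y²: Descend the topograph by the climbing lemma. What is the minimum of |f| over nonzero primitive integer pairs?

river: ρ → (3,8,-1)
river: ρ → (-1,8,3)
river: ρ → (3,4,-5)
river: ρ → (-5,6,2)
river: ρ → (2,6,-5)
river: ρ → (-5,4,3)
closes: descent 0, river 6
min |a| on river = 1

1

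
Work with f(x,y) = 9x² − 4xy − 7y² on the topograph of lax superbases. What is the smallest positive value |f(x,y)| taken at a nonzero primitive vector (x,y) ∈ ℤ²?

descent: ρ → (-7,4,9)  [lands on river]
river: ρ → (9,14,-2)
river: ρ → (-2,14,9)
river: ρ → (9,4,-7)
river: ρ → (-7,10,6)
river: ρ → (6,14,-3)
river: ρ → (-3,16,1)
river: ρ → (1,16,-3)
river: ρ → (-3,14,6)
river: ρ → (6,10,-7)
closes: descent 1, river 10
min |a| on river = 1

1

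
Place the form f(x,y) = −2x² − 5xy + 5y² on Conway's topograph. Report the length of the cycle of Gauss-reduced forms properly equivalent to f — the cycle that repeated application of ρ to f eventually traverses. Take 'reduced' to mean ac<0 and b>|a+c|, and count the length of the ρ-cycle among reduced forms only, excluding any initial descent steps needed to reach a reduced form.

D = 65, ⌊√D⌋ = 8
descent: ρ → (5,5,-2)  [lands on river]
river: ρ → (-2,7,2)
river: ρ → (2,5,-5)
river: ρ → (-5,5,2)
river: ρ → (2,7,-2)
river: ρ → (-2,5,5)
ρ-cycle length = 6 (tail of 1 descent step not counted)

6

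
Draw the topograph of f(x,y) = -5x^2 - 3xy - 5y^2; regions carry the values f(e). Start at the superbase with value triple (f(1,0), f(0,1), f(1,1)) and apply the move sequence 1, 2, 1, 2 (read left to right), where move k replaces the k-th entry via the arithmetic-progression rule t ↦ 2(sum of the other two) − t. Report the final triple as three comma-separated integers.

start (-5,-5,-13) = (f(1,0),f(0,1),f(1,1))
replace slot 1: 2·((-5)+(-13)) − (-5) = -31 → (-31,-5,-13)
replace slot 2: 2·((-31)+(-13)) − (-5) = -83 → (-31,-83,-13)
replace slot 1: 2·((-83)+(-13)) − (-31) = -161 → (-161,-83,-13)
replace slot 2: 2·((-161)+(-13)) − (-83) = -265 → (-161,-265,-13)

-161,-265,-13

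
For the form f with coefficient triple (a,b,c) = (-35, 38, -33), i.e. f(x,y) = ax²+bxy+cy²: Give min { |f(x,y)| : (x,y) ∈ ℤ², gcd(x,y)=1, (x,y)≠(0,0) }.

translate: b→32 (≡-38 mod 70), so (35,-38,33)→(35,32,30)
flip: (35,32,30)→(30,-32,35)
translate: b→28 (≡-32 mod 60), so (30,-32,35)→(30,28,33)
reduced (well bottom): (30,28,33) with a≤c, −a<b≤a
well minimum |f| = |-30| = 30 (negative-definite)

30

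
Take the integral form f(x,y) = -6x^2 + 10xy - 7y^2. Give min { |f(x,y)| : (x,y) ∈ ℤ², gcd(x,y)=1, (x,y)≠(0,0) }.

translate: b→2 (≡-10 mod 12), so (6,-10,7)→(6,2,3)
flip: (6,2,3)→(3,-2,6)
reduced (well bottom): (3,-2,6) with a≤c, −a<b≤a
well minimum |f| = |-3| = 3 (negative-definite)

3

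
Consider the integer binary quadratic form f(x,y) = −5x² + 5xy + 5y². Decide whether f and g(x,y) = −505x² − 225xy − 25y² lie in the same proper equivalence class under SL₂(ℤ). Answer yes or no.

D₁ = 125, D₂ = 125
river cycle of f (length 2): (5, 5, -5), (-5, 5, 5)
river cycle of g (length 2): (-5, 5, 5), (5, 5, -5)
cycles coincide ⇒ equivalent

yes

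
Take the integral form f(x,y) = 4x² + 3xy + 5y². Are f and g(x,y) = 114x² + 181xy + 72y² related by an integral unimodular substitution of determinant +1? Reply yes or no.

D₁ = -71, D₂ = -71
f: reduced (well bottom): (4,3,5) with a≤c, −a<b≤a
g: translate: b→-47 (≡181 mod 228), so (114,181,72)→(114,-47,5)
g: flip: (114,-47,5)→(5,47,114)
g: translate: b→-3 (≡47 mod 10), so (5,47,114)→(5,-3,4)
g: flip: (5,-3,4)→(4,3,5)
g: reduced (well bottom): (4,3,5) with a≤c, −a<b≤a
reduced forms (4, 3, 5) vs (4, 3, 5) ⇒ equivalent

yes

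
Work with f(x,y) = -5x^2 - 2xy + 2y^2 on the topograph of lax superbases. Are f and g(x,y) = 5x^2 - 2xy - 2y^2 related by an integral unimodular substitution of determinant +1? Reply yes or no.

D₁ = 44, D₂ = 44
river cycle of f (length 2): (2, 6, -1), (-1, 6, 2)
river cycle of g (length 2): (-2, 6, 1), (1, 6, -2)
cycles differ ⇒ inequivalent

no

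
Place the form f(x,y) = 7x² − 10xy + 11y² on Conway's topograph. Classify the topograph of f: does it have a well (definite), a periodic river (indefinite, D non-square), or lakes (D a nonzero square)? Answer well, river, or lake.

D = b²−4ac = (-10)² − 4·7·11 = -208
D < 0 ⇒ definite ⇒ every region one sign ⇒ single well

well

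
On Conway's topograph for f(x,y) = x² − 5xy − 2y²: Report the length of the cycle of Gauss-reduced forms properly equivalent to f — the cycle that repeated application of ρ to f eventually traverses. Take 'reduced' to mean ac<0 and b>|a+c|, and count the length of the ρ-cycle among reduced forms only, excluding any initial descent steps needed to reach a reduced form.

D = 33, ⌊√D⌋ = 5
descent: ρ → (-2,5,1)  [lands on river]
river: ρ → (1,5,-2)
river: ρ → (-2,3,3)
river: ρ → (3,3,-2)
ρ-cycle length = 4 (tail of 1 descent step not counted)

4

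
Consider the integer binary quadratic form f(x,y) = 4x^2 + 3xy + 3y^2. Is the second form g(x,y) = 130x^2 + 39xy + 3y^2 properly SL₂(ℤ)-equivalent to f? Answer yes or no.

D₁ = -39, D₂ = -39
f: flip: (4,3,3)→(3,-3,4)
f: translate: b→3 (≡-3 mod 6), so (3,-3,4)→(3,3,4)
f: reduced (well bottom): (3,3,4) with a≤c, −a<b≤a
g: flip: (130,39,3)→(3,-39,130)
g: translate: b→3 (≡-39 mod 6), so (3,-39,130)→(3,3,4)
g: reduced (well bottom): (3,3,4) with a≤c, −a<b≤a
reduced forms (3, 3, 4) vs (3, 3, 4) ⇒ equivalent

yes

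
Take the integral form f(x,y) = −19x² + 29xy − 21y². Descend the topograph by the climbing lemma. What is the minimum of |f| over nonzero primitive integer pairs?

translate: b→9 (≡-29 mod 38), so (19,-29,21)→(19,9,11)
flip: (19,9,11)→(11,-9,19)
reduced (well bottom): (11,-9,19) with a≤c, −a<b≤a
well minimum |f| = |-11| = 11 (negative-definite)

11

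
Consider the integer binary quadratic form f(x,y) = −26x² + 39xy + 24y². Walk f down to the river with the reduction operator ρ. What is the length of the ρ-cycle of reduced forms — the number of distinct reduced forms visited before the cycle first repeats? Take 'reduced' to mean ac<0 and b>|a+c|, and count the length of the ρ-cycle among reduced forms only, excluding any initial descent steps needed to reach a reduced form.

D = 4017, ⌊√D⌋ = 63
river: ρ → (24,57,-8)
river: ρ → (-8,55,31)
river: ρ → (31,7,-32)
river: ρ → (-32,57,6)
river: ρ → (6,63,-2)
river: ρ → (-2,61,37)
river: ρ → (37,13,-26)
river: ρ → (-26,39,24)
ρ-cycle length = 8 (tail of 0 descent steps not counted)

8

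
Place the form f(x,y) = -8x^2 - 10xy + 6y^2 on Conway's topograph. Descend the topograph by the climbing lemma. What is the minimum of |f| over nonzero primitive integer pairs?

descent: ρ → (6,10,-8)  [lands on river]
river: ρ → (-8,6,8)
river: ρ → (8,10,-6)
river: ρ → (-6,14,4)
river: ρ → (4,10,-12)
river: ρ → (-12,14,2)
river: ρ → (2,14,-12)
river: ρ → (-12,10,4)
river: ρ → (4,14,-6)
river: ρ → (-6,10,8)
river: ρ → (8,6,-8)
river: ρ → (-8,10,6)
river: ρ → (6,14,-4)
river: ρ → (-4,10,12)
river: ρ → (12,14,-2)
river: ρ → (-2,14,12)
river: ρ → (12,10,-4)
river: ρ → (-4,14,6)
closes: descent 1, river 18
min |a| on river = 2

2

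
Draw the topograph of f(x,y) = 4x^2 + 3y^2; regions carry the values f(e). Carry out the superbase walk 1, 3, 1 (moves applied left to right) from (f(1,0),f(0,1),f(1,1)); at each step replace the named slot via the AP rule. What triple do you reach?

start (4,3,7) = (f(1,0),f(0,1),f(1,1))
replace slot 1: 2·(3+7) − 4 = 16 → (16,3,7)
replace slot 3: 2·(16+3) − 7 = 31 → (16,3,31)
replace slot 1: 2·(3+31) − 16 = 52 → (52,3,31)

52,3,31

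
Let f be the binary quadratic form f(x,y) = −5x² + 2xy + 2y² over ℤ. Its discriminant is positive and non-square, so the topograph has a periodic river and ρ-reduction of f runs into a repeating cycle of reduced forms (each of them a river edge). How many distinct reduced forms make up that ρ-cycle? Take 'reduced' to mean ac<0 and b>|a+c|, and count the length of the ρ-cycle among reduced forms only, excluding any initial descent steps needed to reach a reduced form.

D = 44, ⌊√D⌋ = 6
descent: ρ → (2,6,-1)  [lands on river]
river: ρ → (-1,6,2)
ρ-cycle length = 2 (tail of 1 descent step not counted)

2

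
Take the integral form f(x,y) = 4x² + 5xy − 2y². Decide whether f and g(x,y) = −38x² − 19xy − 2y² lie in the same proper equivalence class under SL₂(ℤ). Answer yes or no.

D₁ = 57, D₂ = 57
river cycle of f (length 6): (-2, 7, 1), (1, 7, -2), (-2, 5, 4), (4, 3, -3), (-3, 3, 4), (4, 5, -2)
river cycle of g (length 6): (-2, 7, 1), (1, 7, -2), (-2, 5, 4), (4, 3, -3), (-3, 3, 4), (4, 5, -2)
cycles coincide ⇒ equivalent

yes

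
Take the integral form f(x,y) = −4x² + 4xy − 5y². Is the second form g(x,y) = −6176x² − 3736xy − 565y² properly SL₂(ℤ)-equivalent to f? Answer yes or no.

D₁ = -64, D₂ = -64
f is negative-definite; reduce −f:
−f: translate: b→4 (≡-4 mod 8), so (4,-4,5)→(4,4,5)
−f: reduced (well bottom): (4,4,5) with a≤c, −a<b≤a
flip sign back: reduced form of f is (-4,-4,-5)
g is negative-definite; reduce −g:
−g: flip: (6176,3736,565)→(565,-3736,6176)
−g: translate: b→-346 (≡-3736 mod 1130), so (565,-3736,6176)→(565,-346,53)
−g: flip: (565,-346,53)→(53,346,565)
−g: translate: b→28 (≡346 mod 106), so (53,346,565)→(53,28,4)
−g: flip: (53,28,4)→(4,-28,53)
−g: translate: b→4 (≡-28 mod 8), so (4,-28,53)→(4,4,5)
−g: reduced (well bottom): (4,4,5) with a≤c, −a<b≤a
flip sign back: reduced form of g is (-4,-4,-5)
reduced forms (-4, -4, -5) vs (-4, -4, -5) ⇒ equivalent

yes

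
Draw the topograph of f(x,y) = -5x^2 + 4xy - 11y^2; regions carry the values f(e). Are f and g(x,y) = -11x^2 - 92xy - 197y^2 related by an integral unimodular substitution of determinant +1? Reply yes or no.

D₁ = -204, D₂ = -204
f is negative-definite; reduce −f:
−f: reduced (well bottom): (5,-4,11) with a≤c, −a<b≤a
flip sign back: reduced form of f is (-5,4,-11)
g is negative-definite; reduce −g:
−g: translate: b→4 (≡92 mod 22), so (11,92,197)→(11,4,5)
−g: flip: (11,4,5)→(5,-4,11)
−g: reduced (well bottom): (5,-4,11) with a≤c, −a<b≤a
flip sign back: reduced form of g is (-5,4,-11)
reduced forms (-5, 4, -11) vs (-5, 4, -11) ⇒ equivalent

yes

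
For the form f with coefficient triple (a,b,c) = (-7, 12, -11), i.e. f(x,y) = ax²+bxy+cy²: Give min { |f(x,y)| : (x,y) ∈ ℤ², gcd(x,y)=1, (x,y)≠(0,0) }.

translate: b→2 (≡-12 mod 14), so (7,-12,11)→(7,2,6)
flip: (7,2,6)→(6,-2,7)
reduced (well bottom): (6,-2,7) with a≤c, −a<b≤a
well minimum |f| = |-6| = 6 (negative-definite)

6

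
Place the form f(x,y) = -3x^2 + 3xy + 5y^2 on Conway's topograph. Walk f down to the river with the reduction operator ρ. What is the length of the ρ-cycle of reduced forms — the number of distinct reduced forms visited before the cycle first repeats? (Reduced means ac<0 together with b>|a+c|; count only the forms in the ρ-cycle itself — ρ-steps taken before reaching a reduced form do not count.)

D = 69, ⌊√D⌋ = 8
river: ρ → (5,7,-1)
river: ρ → (-1,7,5)
river: ρ → (5,3,-3)
river: ρ → (-3,3,5)
ρ-cycle length = 4 (tail of 0 descent steps not counted)

4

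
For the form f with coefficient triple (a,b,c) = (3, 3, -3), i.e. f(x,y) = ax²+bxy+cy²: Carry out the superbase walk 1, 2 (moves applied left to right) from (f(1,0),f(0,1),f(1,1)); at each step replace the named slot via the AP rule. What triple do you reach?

start (3,-3,3) = (f(1,0),f(0,1),f(1,1))
replace slot 1: 2·((-3)+3) − 3 = -3 → (-3,-3,3)
replace slot 2: 2·((-3)+3) − (-3) = 3 → (-3,3,3)

-3,3,3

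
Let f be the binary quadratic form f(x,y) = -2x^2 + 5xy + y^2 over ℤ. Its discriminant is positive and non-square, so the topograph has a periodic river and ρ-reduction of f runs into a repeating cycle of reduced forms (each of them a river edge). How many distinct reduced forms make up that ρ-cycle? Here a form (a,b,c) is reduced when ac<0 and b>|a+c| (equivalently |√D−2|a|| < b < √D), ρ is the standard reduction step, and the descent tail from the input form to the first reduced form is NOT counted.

D = 33, ⌊√D⌋ = 5
river: ρ → (1,5,-2)
river: ρ → (-2,3,3)
river: ρ → (3,3,-2)
river: ρ → (-2,5,1)
ρ-cycle length = 4 (tail of 0 descent steps not counted)

4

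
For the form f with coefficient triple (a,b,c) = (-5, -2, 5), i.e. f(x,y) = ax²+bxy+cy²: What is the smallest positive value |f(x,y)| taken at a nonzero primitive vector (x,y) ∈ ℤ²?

descent: ρ → (5,2,-5)  [lands on river]
river: ρ → (-5,8,2)
river: ρ → (2,8,-5)
river: ρ → (-5,2,5)
river: ρ → (5,8,-2)
river: ρ → (-2,8,5)
closes: descent 1, river 6
min |a| on river = 2

2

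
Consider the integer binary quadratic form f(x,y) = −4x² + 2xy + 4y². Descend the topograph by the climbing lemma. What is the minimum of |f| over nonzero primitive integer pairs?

river: ρ → (4,6,-2)
river: ρ → (-2,6,4)
river: ρ → (4,2,-4)
river: ρ → (-4,6,2)
river: ρ → (2,6,-4)
river: ρ → (-4,2,4)
closes: descent 0, river 6
min |a| on river = 2

2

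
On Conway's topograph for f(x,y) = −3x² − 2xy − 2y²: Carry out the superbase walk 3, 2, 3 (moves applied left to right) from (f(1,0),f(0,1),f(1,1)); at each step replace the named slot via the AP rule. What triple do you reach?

start (-3,-2,-7) = (f(1,0),f(0,1),f(1,1))
replace slot 3: 2·((-3)+(-2)) − (-7) = -3 → (-3,-2,-3)
replace slot 2: 2·((-3)+(-3)) − (-2) = -10 → (-3,-10,-3)
replace slot 3: 2·((-3)+(-10)) − (-3) = -23 → (-3,-10,-23)

-3,-10,-23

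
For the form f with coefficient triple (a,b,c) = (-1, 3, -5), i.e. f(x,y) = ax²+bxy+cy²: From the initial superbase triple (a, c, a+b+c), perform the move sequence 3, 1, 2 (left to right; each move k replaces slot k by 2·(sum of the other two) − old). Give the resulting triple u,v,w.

start (-1,-5,-3) = (f(1,0),f(0,1),f(1,1))
replace slot 3: 2·((-1)+(-5)) − (-3) = -9 → (-1,-5,-9)
replace slot 1: 2·((-5)+(-9)) − (-1) = -27 → (-27,-5,-9)
replace slot 2: 2·((-27)+(-9)) − (-5) = -67 → (-27,-67,-9)

-27,-67,-9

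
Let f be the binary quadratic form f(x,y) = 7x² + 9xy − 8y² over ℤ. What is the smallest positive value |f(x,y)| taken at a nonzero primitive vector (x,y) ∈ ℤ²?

river: ρ → (-8,7,8)
river: ρ → (8,9,-7)
river: ρ → (-7,5,10)
river: ρ → (10,15,-2)
river: ρ → (-2,17,2)
river: ρ → (2,15,-10)
river: ρ → (-10,5,7)
river: ρ → (7,9,-8)
closes: descent 0, river 8
min |a| on river = 2

2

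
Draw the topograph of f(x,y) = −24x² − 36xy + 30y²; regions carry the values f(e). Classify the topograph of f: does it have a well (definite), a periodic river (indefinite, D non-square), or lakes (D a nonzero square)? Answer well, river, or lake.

D = b²−4ac = (-36)² − 4·(-24)·30 = 4176
D > 0 non-square ⇒ indefinite ⇒ periodic river

river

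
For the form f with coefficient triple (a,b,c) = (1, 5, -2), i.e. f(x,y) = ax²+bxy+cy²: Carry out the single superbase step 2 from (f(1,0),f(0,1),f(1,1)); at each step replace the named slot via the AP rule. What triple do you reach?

start (1,-2,4) = (f(1,0),f(0,1),f(1,1))
replace slot 2: 2·(1+4) − (-2) = 12 → (1,12,4)

1,12,4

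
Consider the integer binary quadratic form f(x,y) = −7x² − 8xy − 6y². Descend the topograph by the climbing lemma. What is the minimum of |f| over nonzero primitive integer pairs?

translate: b→-6 (≡8 mod 14), so (7,8,6)→(7,-6,5)
flip: (7,-6,5)→(5,6,7)
translate: b→-4 (≡6 mod 10), so (5,6,7)→(5,-4,6)
reduced (well bottom): (5,-4,6) with a≤c, −a<b≤a
well minimum |f| = |-5| = 5 (negative-definite)

5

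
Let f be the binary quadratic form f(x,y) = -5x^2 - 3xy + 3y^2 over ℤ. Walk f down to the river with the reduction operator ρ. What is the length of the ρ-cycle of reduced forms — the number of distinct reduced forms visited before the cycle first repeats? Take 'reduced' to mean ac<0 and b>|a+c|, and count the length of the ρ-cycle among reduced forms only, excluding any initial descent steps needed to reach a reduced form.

D = 69, ⌊√D⌋ = 8
descent: ρ → (3,3,-5)  [lands on river]
river: ρ → (-5,7,1)
river: ρ → (1,7,-5)
river: ρ → (-5,3,3)
ρ-cycle length = 4 (tail of 1 descent step not counted)

4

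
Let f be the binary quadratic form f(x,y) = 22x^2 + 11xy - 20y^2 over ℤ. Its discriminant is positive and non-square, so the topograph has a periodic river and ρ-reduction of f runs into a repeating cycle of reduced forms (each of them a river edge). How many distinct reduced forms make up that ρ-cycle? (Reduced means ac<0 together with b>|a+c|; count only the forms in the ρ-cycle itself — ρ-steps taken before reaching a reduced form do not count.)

D = 1881, ⌊√D⌋ = 43
river: ρ → (-20,29,13)
river: ρ → (13,23,-26)
river: ρ → (-26,29,10)
river: ρ → (10,31,-23)
river: ρ → (-23,15,18)
river: ρ → (18,21,-20)
river: ρ → (-20,19,19)
river: ρ → (19,19,-20)
river: ρ → (-20,21,18)
river: ρ → (18,15,-23)
river: ρ → (-23,31,10)
river: ρ → (10,29,-26)
river: ρ → (-26,23,13)
river: ρ → (13,29,-20)
river: ρ → (-20,11,22)
river: ρ → (22,33,-9)
river: ρ → (-9,39,10)
river: ρ → (10,41,-5)
river: ρ → (-5,39,18)
river: ρ → (18,33,-11)
river: ρ → (-11,33,18)
river: ρ → (18,39,-5)
river: ρ → (-5,41,10)
river: ρ → (10,39,-9)
river: ρ → (-9,33,22)
river: ρ → (22,11,-20)
ρ-cycle length = 26 (tail of 0 descent steps not counted)

26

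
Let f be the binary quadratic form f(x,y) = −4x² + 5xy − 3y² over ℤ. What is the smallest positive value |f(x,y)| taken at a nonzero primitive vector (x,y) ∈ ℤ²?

translate: b→3 (≡-5 mod 8), so (4,-5,3)→(4,3,2)
flip: (4,3,2)→(2,-3,4)
translate: b→1 (≡-3 mod 4), so (2,-3,4)→(2,1,3)
reduced (well bottom): (2,1,3) with a≤c, −a<b≤a
well minimum |f| = |-2| = 2 (negative-definite)

2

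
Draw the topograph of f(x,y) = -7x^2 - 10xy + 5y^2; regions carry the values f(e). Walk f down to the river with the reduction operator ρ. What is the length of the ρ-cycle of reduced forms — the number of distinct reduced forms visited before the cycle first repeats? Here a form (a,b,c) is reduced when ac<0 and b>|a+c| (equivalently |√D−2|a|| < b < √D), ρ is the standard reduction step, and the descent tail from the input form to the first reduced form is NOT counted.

D = 240, ⌊√D⌋ = 15
descent: ρ → (5,10,-7)  [lands on river]
river: ρ → (-7,4,8)
river: ρ → (8,12,-3)
river: ρ → (-3,12,8)
river: ρ → (8,4,-7)
river: ρ → (-7,10,5)
ρ-cycle length = 6 (tail of 1 descent step not counted)

6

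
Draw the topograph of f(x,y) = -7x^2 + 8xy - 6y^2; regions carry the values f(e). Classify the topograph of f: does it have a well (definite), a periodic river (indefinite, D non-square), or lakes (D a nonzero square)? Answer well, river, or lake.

D = b²−4ac = 8² − 4·(-7)·(-6) = -104
D < 0 ⇒ definite ⇒ every region one sign ⇒ single well

well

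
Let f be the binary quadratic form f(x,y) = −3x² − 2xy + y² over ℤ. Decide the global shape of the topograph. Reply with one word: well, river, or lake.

D = b²−4ac = (-2)² − 4·(-3)·1 = 16
D = 4² is a perfect square ⇒ form factors over ℤ ⇒ lakes

lake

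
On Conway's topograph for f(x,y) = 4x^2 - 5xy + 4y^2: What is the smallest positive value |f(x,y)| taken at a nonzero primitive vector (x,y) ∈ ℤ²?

translate: b→3 (≡-5 mod 8), so (4,-5,4)→(4,3,3)
flip: (4,3,3)→(3,-3,4)
translate: b→3 (≡-3 mod 6), so (3,-3,4)→(3,3,4)
reduced (well bottom): (3,3,4) with a≤c, −a<b≤a
well minimum = a = 3

3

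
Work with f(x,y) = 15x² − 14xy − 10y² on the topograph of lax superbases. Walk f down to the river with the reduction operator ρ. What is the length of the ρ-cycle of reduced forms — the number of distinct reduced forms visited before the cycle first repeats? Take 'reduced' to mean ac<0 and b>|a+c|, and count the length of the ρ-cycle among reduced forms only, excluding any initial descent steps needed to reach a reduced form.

D = 796, ⌊√D⌋ = 28
descent: ρ → (-10,14,15)  [lands on river]
river: ρ → (15,16,-9)
river: ρ → (-9,20,11)
river: ρ → (11,24,-5)
river: ρ → (-5,26,6)
river: ρ → (6,22,-13)
river: ρ → (-13,4,15)
river: ρ → (15,26,-2)
river: ρ → (-2,26,15)
river: ρ → (15,4,-13)
river: ρ → (-13,22,6)
river: ρ → (6,26,-5)
river: ρ → (-5,24,11)
river: ρ → (11,20,-9)
river: ρ → (-9,16,15)
river: ρ → (15,14,-10)
river: ρ → (-10,26,3)
river: ρ → (3,28,-1)
river: ρ → (-1,28,3)
river: ρ → (3,26,-10)
ρ-cycle length = 20 (tail of 1 descent step not counted)

20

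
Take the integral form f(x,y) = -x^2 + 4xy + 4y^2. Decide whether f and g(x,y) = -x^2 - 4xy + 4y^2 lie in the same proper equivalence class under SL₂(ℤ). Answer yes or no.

D₁ = 32, D₂ = 32
river cycle of f (length 2): (4, 4, -1), (-1, 4, 4)
river cycle of g (length 2): (4, 4, -1), (-1, 4, 4)
cycles coincide ⇒ equivalent

yes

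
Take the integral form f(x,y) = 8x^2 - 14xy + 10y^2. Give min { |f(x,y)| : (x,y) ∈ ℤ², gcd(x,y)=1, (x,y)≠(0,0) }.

translate: b→2 (≡-14 mod 16), so (8,-14,10)→(8,2,4)
flip: (8,2,4)→(4,-2,8)
reduced (well bottom): (4,-2,8) with a≤c, −a<b≤a
well minimum = a = 4

4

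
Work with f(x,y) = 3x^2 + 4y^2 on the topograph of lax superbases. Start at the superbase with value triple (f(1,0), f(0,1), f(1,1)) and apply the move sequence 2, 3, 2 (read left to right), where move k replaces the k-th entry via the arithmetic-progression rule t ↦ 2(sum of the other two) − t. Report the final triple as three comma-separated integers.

start (3,4,7) = (f(1,0),f(0,1),f(1,1))
replace slot 2: 2·(3+7) − 4 = 16 → (3,16,7)
replace slot 3: 2·(3+16) − 7 = 31 → (3,16,31)
replace slot 2: 2·(3+31) − 16 = 52 → (3,52,31)

3,52,31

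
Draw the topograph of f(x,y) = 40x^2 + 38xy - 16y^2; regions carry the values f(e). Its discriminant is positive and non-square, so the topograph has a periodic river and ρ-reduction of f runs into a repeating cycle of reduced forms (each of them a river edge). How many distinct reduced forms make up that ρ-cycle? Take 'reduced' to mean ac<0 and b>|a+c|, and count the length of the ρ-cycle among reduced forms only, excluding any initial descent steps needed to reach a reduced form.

D = 4004, ⌊√D⌋ = 63
river: ρ → (-16,58,10)
river: ρ → (10,62,-4)
river: ρ → (-4,58,40)
river: ρ → (40,22,-22)
river: ρ → (-22,22,40)
river: ρ → (40,58,-4)
river: ρ → (-4,62,10)
river: ρ → (10,58,-16)
river: ρ → (-16,38,40)
river: ρ → (40,42,-14)
river: ρ → (-14,42,40)
river: ρ → (40,38,-16)
ρ-cycle length = 12 (tail of 0 descent steps not counted)

12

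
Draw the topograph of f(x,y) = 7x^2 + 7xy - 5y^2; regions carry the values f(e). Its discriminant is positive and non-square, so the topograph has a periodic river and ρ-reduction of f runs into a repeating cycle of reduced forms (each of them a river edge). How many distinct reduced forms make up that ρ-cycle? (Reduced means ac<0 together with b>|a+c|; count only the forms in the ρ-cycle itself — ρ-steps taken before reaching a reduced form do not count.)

D = 189, ⌊√D⌋ = 13
river: ρ → (-5,13,1)
river: ρ → (1,13,-5)
river: ρ → (-5,7,7)
river: ρ → (7,7,-5)
ρ-cycle length = 4 (tail of 0 descent steps not counted)

4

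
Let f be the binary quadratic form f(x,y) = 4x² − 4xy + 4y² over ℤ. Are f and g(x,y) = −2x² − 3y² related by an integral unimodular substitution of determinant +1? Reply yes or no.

D₁ = -48, D₂ = -24
discriminants differ ⇒ not SL₂(ℤ)-equivalent

no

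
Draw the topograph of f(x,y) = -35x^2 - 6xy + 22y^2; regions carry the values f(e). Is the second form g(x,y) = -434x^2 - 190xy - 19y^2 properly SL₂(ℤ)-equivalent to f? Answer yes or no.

D₁ = 3116, D₂ = 3116
river cycle of f (length 18): (22, 50, -7), (-7, 48, 29), (29, 10, -26), (-26, 42, 13), (13, 36, -35), (-35, 34, 14), (14, 50, -11), (-11, 38, 38), (38, 38, -11), (-11, 50, 14), … (8 more)
river cycle of g (length 18): (-19, 38, 22), (22, 50, -7), (-7, 48, 29), (29, 10, -26), (-26, 42, 13), (13, 36, -35), (-35, 34, 14), (14, 50, -11), (-11, 38, 38), (38, 38, -11), … (8 more)
cycles coincide ⇒ equivalent

yes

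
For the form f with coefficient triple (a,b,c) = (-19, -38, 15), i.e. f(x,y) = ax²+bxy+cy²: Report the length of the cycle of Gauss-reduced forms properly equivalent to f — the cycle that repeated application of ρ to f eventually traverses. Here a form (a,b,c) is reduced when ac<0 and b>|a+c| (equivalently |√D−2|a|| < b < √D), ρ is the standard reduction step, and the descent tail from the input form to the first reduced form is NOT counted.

D = 2584, ⌊√D⌋ = 50
descent: ρ → (15,38,-19)  [lands on river]
river: ρ → (-19,38,15)
river: ρ → (15,22,-35)
river: ρ → (-35,48,2)
river: ρ → (2,48,-35)
river: ρ → (-35,22,15)
ρ-cycle length = 6 (tail of 1 descent step not counted)

6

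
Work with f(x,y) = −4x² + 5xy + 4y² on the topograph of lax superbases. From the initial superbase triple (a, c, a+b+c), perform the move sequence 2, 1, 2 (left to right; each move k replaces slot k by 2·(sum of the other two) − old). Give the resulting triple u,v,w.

start (-4,4,5) = (f(1,0),f(0,1),f(1,1))
replace slot 2: 2·((-4)+5) − 4 = -2 → (-4,-2,5)
replace slot 1: 2·((-2)+5) − (-4) = 10 → (10,-2,5)
replace slot 2: 2·(10+5) − (-2) = 32 → (10,32,5)

10,32,5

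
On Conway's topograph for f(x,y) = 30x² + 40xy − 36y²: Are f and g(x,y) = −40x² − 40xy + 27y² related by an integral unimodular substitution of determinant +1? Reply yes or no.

D₁ = 5920, D₂ = 5920
river cycle of f (length 18): (-36, 32, 34), (34, 36, -34), (-34, 32, 36), (36, 40, -30), (-30, 20, 46), (46, 72, -4), (-4, 72, 46), (46, 20, -30), (-30, 40, 36), (36, 32, -34), … (8 more)
river cycle of g (length 8): (27, 40, -40), (-40, 40, 27), (27, 68, -12), (-12, 76, 3), (3, 74, -37), (-37, 74, 3), (3, 76, -12), (-12, 68, 27)
cycles differ ⇒ inequivalent

no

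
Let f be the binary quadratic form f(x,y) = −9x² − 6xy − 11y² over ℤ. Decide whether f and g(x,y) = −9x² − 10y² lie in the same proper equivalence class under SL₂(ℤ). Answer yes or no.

D₁ = -360, D₂ = -360
f is negative-definite; reduce −f:
−f: reduced (well bottom): (9,6,11) with a≤c, −a<b≤a
flip sign back: reduced form of f is (-9,-6,-11)
g is negative-definite; reduce −g:
−g: reduced (well bottom): (9,0,10) with a≤c, −a<b≤a
flip sign back: reduced form of g is (-9,0,-10)
reduced forms (-9, -6, -11) vs (-9, 0, -10) ⇒ inequivalent

no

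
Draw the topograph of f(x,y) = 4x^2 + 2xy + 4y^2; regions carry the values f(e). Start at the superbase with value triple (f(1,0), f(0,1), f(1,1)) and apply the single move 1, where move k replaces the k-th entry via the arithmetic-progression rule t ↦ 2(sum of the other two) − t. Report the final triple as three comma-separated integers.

start (4,4,10) = (f(1,0),f(0,1),f(1,1))
replace slot 1: 2·(4+10) − 4 = 24 → (24,4,10)

24,4,10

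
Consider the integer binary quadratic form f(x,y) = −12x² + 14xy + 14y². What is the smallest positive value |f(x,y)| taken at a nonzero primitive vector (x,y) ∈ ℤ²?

river: ρ → (14,14,-12)
river: ρ → (-12,10,16)
river: ρ → (16,22,-6)
river: ρ → (-6,26,8)
river: ρ → (8,22,-12)
river: ρ → (-12,26,4)
river: ρ → (4,22,-24)
river: ρ → (-24,26,2)
river: ρ → (2,26,-24)
river: ρ → (-24,22,4)
river: ρ → (4,26,-12)
river: ρ → (-12,22,8)
river: ρ → (8,26,-6)
river: ρ → (-6,22,16)
river: ρ → (16,10,-12)
river: ρ → (-12,14,14)
closes: descent 0, river 16
min |a| on river = 2

2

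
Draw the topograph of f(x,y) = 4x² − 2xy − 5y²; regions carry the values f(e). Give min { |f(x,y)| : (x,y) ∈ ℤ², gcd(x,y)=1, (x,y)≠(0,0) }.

descent: ρ → (-5,2,4)  [lands on river]
river: ρ → (4,6,-3)
river: ρ → (-3,6,4)
river: ρ → (4,2,-5)
river: ρ → (-5,8,1)
river: ρ → (1,8,-5)
closes: descent 1, river 6
min |a| on river = 1

1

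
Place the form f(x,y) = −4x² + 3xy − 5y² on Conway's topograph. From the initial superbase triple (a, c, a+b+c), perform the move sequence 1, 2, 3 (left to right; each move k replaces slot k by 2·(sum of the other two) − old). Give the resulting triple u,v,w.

start (-4,-5,-6) = (f(1,0),f(0,1),f(1,1))
replace slot 1: 2·((-5)+(-6)) − (-4) = -18 → (-18,-5,-6)
replace slot 2: 2·((-18)+(-6)) − (-5) = -43 → (-18,-43,-6)
replace slot 3: 2·((-18)+(-43)) − (-6) = -116 → (-18,-43,-116)

-18,-43,-116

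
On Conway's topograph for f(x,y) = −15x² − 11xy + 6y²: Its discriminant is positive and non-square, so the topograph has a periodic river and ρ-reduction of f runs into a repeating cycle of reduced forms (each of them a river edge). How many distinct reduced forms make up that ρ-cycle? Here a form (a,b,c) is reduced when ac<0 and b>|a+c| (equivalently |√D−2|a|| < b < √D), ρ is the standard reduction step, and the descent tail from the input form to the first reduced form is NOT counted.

D = 481, ⌊√D⌋ = 21
descent: ρ → (6,11,-15)  [lands on river]
river: ρ → (-15,19,2)
river: ρ → (2,21,-5)
river: ρ → (-5,19,6)
river: ρ → (6,17,-8)
river: ρ → (-8,15,8)
river: ρ → (8,17,-6)
river: ρ → (-6,19,5)
river: ρ → (5,21,-2)
river: ρ → (-2,19,15)
river: ρ → (15,11,-6)
river: ρ → (-6,13,13)
river: ρ → (13,13,-6)
river: ρ → (-6,11,15)
river: ρ → (15,19,-2)
river: ρ → (-2,21,5)
river: ρ → (5,19,-6)
river: ρ → (-6,17,8)
river: ρ → (8,15,-8)
river: ρ → (-8,17,6)
river: ρ → (6,19,-5)
river: ρ → (-5,21,2)
river: ρ → (2,19,-15)
river: ρ → (-15,11,6)
river: ρ → (6,13,-13)
river: ρ → (-13,13,6)
ρ-cycle length = 26 (tail of 1 descent step not counted)

26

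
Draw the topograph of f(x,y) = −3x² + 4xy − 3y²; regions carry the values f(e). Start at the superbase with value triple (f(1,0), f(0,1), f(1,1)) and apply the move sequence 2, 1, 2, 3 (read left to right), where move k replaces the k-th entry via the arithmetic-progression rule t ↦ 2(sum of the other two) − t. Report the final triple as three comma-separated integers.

start (-3,-3,-2) = (f(1,0),f(0,1),f(1,1))
replace slot 2: 2·((-3)+(-2)) − (-3) = -7 → (-3,-7,-2)
replace slot 1: 2·((-7)+(-2)) − (-3) = -15 → (-15,-7,-2)
replace slot 2: 2·((-15)+(-2)) − (-7) = -27 → (-15,-27,-2)
replace slot 3: 2·((-15)+(-27)) − (-2) = -82 → (-15,-27,-82)

-15,-27,-82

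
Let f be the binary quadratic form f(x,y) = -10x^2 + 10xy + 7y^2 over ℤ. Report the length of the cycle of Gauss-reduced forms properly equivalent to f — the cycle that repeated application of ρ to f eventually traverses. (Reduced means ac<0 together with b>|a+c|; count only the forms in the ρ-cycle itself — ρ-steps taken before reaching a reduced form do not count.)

D = 380, ⌊√D⌋ = 19
river: ρ → (7,18,-2)
river: ρ → (-2,18,7)
river: ρ → (7,10,-10)
river: ρ → (-10,10,7)
ρ-cycle length = 4 (tail of 0 descent steps not counted)

4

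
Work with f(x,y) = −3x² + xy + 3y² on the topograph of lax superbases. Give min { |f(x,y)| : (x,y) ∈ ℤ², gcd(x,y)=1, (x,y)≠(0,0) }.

river: ρ → (3,5,-1)
river: ρ → (-1,5,3)
river: ρ → (3,1,-3)
river: ρ → (-3,5,1)
river: ρ → (1,5,-3)
river: ρ → (-3,1,3)
closes: descent 0, river 6
min |a| on river = 1

1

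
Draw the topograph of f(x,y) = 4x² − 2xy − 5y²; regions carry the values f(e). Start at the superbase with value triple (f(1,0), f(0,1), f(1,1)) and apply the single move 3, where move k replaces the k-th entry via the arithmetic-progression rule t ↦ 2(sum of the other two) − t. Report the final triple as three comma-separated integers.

start (4,-5,-3) = (f(1,0),f(0,1),f(1,1))
replace slot 3: 2·(4+(-5)) − (-3) = 1 → (4,-5,1)

4,-5,1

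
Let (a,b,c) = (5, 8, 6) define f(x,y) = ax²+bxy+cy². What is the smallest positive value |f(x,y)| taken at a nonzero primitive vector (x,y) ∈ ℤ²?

translate: b→-2 (≡8 mod 10), so (5,8,6)→(5,-2,3)
flip: (5,-2,3)→(3,2,5)
reduced (well bottom): (3,2,5) with a≤c, −a<b≤a
well minimum = a = 3

3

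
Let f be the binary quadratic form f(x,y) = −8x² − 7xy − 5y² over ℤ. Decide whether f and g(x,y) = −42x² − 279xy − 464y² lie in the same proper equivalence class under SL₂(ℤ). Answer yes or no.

D₁ = -111, D₂ = -111
f is negative-definite; reduce −f:
−f: flip: (8,7,5)→(5,-7,8)
−f: translate: b→3 (≡-7 mod 10), so (5,-7,8)→(5,3,6)
−f: reduced (well bottom): (5,3,6) with a≤c, −a<b≤a
flip sign back: reduced form of f is (-5,-3,-6)
g is negative-definite; reduce −g:
−g: translate: b→27 (≡279 mod 84), so (42,279,464)→(42,27,5)
−g: flip: (42,27,5)→(5,-27,42)
−g: translate: b→3 (≡-27 mod 10), so (5,-27,42)→(5,3,6)
−g: reduced (well bottom): (5,3,6) with a≤c, −a<b≤a
flip sign back: reduced form of g is (-5,-3,-6)
reduced forms (-5, -3, -6) vs (-5, -3, -6) ⇒ equivalent

yes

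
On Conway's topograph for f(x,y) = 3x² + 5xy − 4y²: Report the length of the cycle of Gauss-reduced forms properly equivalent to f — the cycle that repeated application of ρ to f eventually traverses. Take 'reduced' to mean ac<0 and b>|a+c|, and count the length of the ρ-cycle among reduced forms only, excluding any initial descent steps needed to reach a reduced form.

D = 73, ⌊√D⌋ = 8
river: ρ → (-4,3,4)
river: ρ → (4,5,-3)
river: ρ → (-3,7,2)
river: ρ → (2,5,-6)
river: ρ → (-6,7,1)
river: ρ → (1,7,-6)
river: ρ → (-6,5,2)
river: ρ → (2,7,-3)
river: ρ → (-3,5,4)
river: ρ → (4,3,-4)
river: ρ → (-4,5,3)
river: ρ → (3,7,-2)
river: ρ → (-2,5,6)
river: ρ → (6,7,-1)
river: ρ → (-1,7,6)
river: ρ → (6,5,-2)
river: ρ → (-2,7,3)
river: ρ → (3,5,-4)
ρ-cycle length = 18 (tail of 0 descent steps not counted)

18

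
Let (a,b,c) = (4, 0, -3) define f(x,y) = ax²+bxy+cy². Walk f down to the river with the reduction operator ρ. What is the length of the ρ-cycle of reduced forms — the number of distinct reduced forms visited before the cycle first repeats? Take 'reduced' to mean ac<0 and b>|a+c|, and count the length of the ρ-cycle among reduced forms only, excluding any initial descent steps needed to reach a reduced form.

D = 48, ⌊√D⌋ = 6
descent: ρ → (-3,6,1)  [lands on river]
river: ρ → (1,6,-3)
ρ-cycle length = 2 (tail of 1 descent step not counted)

2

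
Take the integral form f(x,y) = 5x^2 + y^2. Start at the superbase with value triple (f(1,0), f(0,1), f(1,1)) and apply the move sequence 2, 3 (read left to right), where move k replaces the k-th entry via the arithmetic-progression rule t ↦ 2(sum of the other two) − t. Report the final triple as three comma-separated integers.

start (5,1,6) = (f(1,0),f(0,1),f(1,1))
replace slot 2: 2·(5+6) − 1 = 21 → (5,21,6)
replace slot 3: 2·(5+21) − 6 = 46 → (5,21,46)

5,21,46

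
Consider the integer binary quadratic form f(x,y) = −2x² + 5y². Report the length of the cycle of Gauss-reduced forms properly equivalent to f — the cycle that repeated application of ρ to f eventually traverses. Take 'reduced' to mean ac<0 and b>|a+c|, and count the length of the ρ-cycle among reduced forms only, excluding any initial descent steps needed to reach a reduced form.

D = 40, ⌊√D⌋ = 6
descent: ρ → (5,0,-2)
descent: ρ → (-2,4,3)  [lands on river]
river: ρ → (3,2,-3)
river: ρ → (-3,4,2)
river: ρ → (2,4,-3)
river: ρ → (-3,2,3)
river: ρ → (3,4,-2)
ρ-cycle length = 6 (tail of 2 descent steps not counted)

6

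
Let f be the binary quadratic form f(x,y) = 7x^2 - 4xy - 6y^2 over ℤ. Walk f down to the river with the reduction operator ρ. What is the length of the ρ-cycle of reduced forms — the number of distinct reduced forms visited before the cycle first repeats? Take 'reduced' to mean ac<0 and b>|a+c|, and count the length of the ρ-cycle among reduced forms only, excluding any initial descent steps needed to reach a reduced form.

D = 184, ⌊√D⌋ = 13
descent: ρ → (-6,4,7)  [lands on river]
river: ρ → (7,10,-3)
river: ρ → (-3,8,10)
river: ρ → (10,12,-1)
river: ρ → (-1,12,10)
river: ρ → (10,8,-3)
river: ρ → (-3,10,7)
river: ρ → (7,4,-6)
river: ρ → (-6,8,5)
river: ρ → (5,12,-2)
river: ρ → (-2,12,5)
river: ρ → (5,8,-6)
ρ-cycle length = 12 (tail of 1 descent step not counted)

12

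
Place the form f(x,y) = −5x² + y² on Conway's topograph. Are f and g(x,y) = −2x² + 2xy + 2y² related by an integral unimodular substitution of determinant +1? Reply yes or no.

D₁ = 20, D₂ = 20
river cycle of f (length 2): (1, 4, -1), (-1, 4, 1)
river cycle of g (length 2): (2, 2, -2), (-2, 2, 2)
cycles differ ⇒ inequivalent

no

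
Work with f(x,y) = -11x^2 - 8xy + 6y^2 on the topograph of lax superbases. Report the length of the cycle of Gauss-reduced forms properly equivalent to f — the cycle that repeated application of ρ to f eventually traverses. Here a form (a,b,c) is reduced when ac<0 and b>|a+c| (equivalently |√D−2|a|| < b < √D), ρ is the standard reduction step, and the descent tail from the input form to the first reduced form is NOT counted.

D = 328, ⌊√D⌋ = 18
descent: ρ → (6,8,-11)  [lands on river]
river: ρ → (-11,14,3)
river: ρ → (3,16,-6)
river: ρ → (-6,8,11)
river: ρ → (11,14,-3)
river: ρ → (-3,16,6)
ρ-cycle length = 6 (tail of 1 descent step not counted)

6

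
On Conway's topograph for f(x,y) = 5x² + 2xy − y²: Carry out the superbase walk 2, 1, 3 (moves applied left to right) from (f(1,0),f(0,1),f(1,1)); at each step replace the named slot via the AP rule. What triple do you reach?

start (5,-1,6) = (f(1,0),f(0,1),f(1,1))
replace slot 2: 2·(5+6) − (-1) = 23 → (5,23,6)
replace slot 1: 2·(23+6) − 5 = 53 → (53,23,6)
replace slot 3: 2·(53+23) − 6 = 146 → (53,23,146)

53,23,146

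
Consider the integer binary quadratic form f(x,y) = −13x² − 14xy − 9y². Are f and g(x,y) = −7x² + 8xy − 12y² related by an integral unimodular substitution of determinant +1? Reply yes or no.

D₁ = -272, D₂ = -272
f is negative-definite; reduce −f:
−f: translate: b→-12 (≡14 mod 26), so (13,14,9)→(13,-12,8)
−f: flip: (13,-12,8)→(8,12,13)
−f: translate: b→-4 (≡12 mod 16), so (8,12,13)→(8,-4,9)
−f: reduced (well bottom): (8,-4,9) with a≤c, −a<b≤a
flip sign back: reduced form of f is (-8,4,-9)
g is negative-definite; reduce −g:
−g: translate: b→6 (≡-8 mod 14), so (7,-8,12)→(7,6,11)
−g: reduced (well bottom): (7,6,11) with a≤c, −a<b≤a
flip sign back: reduced form of g is (-7,-6,-11)
reduced forms (-8, 4, -9) vs (-7, -6, -11) ⇒ inequivalent

no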